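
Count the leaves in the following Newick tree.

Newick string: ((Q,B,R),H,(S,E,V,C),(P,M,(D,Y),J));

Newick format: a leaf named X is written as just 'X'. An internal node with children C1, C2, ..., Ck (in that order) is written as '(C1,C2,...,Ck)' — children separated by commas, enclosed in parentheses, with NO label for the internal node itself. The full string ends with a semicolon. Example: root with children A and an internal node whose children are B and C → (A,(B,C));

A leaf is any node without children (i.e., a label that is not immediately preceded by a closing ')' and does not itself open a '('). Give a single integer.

Answer: 13

Derivation:
Newick: ((Q,B,R),H,(S,E,V,C),(P,M,(D,Y),J));
Scan left-to-right; a leaf is any maximal label run not followed by '(':
  pos 2: leaf 'Q' → count = 1
  pos 4: leaf 'B' → count = 2
  pos 6: leaf 'R' → count = 3
  pos 9: leaf 'H' → count = 4
  pos 12: leaf 'S' → count = 5
  pos 14: leaf 'E' → count = 6
  pos 16: leaf 'V' → count = 7
  pos 18: leaf 'C' → count = 8
  pos 22: leaf 'P' → count = 9
  pos 24: leaf 'M' → count = 10
  pos 27: leaf 'D' → count = 11
  pos 29: leaf 'Y' → count = 12
  pos 32: leaf 'J' → count = 13
Total leaves: 13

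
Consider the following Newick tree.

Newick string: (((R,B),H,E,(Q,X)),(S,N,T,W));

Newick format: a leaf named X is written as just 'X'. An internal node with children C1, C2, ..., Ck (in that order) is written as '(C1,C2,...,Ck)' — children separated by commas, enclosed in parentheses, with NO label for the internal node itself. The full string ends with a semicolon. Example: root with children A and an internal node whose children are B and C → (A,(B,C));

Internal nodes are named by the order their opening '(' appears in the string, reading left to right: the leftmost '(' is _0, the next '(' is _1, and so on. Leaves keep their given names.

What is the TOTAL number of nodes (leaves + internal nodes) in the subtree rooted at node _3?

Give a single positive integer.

Newick: (((R,B),H,E,(Q,X)),(S,N,T,W));
Locate _3: it is the '(' at position 12 (the 4th '(' reading left to right).
Query: subtree rooted at _3
_3: subtree_size = 1 + 2
  Q: subtree_size = 1 + 0
  X: subtree_size = 1 + 0
Total subtree size of _3: 3

Answer: 3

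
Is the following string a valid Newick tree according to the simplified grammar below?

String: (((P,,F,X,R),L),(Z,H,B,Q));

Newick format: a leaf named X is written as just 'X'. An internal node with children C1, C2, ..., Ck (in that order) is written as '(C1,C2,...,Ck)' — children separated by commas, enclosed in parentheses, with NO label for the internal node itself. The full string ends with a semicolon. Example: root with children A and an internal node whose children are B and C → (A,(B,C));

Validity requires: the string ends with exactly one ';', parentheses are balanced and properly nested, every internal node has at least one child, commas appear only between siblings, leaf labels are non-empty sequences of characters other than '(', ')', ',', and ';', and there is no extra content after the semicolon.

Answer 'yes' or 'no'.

Answer: no

Derivation:
Input: (((P,,F,X,R),L),(Z,H,B,Q));
Paren balance: 4 '(' vs 4 ')' OK
Ends with single ';': True
Full parse: FAILS (empty leaf label at pos 5)
Valid: False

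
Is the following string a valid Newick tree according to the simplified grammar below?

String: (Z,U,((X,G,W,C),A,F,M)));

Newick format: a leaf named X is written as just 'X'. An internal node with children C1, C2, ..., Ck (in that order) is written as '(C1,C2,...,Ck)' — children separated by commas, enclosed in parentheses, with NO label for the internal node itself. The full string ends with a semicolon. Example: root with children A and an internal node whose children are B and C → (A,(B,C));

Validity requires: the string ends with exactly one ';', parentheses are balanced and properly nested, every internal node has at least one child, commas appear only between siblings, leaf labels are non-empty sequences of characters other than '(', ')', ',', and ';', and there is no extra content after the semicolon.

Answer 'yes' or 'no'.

Answer: no

Derivation:
Input: (Z,U,((X,G,W,C),A,F,M)));
Paren balance: 3 '(' vs 4 ')' MISMATCH
Ends with single ';': True
Full parse: FAILS (extra content after tree at pos 23)
Valid: False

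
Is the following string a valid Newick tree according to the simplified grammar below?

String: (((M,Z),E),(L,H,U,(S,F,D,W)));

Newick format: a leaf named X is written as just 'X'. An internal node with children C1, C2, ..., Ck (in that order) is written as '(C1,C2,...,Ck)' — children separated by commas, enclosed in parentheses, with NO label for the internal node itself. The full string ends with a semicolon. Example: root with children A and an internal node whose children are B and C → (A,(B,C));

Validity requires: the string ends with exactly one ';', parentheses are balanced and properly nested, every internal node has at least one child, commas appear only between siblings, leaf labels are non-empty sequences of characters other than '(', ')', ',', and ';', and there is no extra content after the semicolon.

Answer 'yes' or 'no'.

Answer: yes

Derivation:
Input: (((M,Z),E),(L,H,U,(S,F,D,W)));
Paren balance: 5 '(' vs 5 ')' OK
Ends with single ';': True
Full parse: OK
Valid: True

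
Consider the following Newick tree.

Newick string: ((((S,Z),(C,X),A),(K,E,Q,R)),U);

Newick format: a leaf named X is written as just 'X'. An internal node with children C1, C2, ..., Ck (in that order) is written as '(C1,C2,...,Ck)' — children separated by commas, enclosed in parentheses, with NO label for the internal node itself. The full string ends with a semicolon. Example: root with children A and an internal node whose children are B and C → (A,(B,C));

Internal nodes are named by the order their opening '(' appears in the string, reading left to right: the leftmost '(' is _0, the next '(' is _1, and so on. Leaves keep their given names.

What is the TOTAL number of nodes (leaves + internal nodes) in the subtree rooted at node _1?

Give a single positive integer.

Newick: ((((S,Z),(C,X),A),(K,E,Q,R)),U);
Locate _1: it is the '(' at position 1 (the 2nd '(' reading left to right).
Query: subtree rooted at _1
_1: subtree_size = 1 + 13
  _2: subtree_size = 1 + 7
    _3: subtree_size = 1 + 2
      S: subtree_size = 1 + 0
      Z: subtree_size = 1 + 0
    _4: subtree_size = 1 + 2
      C: subtree_size = 1 + 0
      X: subtree_size = 1 + 0
    A: subtree_size = 1 + 0
  _5: subtree_size = 1 + 4
    K: subtree_size = 1 + 0
    E: subtree_size = 1 + 0
    Q: subtree_size = 1 + 0
    R: subtree_size = 1 + 0
Total subtree size of _1: 14

Answer: 14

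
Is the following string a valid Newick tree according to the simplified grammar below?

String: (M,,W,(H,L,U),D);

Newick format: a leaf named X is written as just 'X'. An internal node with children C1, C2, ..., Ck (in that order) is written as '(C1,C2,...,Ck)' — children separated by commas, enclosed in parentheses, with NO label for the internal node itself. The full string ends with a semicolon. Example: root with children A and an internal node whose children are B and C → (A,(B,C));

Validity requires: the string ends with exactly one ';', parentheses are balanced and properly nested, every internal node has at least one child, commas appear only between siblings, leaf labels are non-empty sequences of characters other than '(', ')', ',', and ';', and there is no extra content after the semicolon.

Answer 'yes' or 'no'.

Input: (M,,W,(H,L,U),D);
Paren balance: 2 '(' vs 2 ')' OK
Ends with single ';': True
Full parse: FAILS (empty leaf label at pos 3)
Valid: False

Answer: no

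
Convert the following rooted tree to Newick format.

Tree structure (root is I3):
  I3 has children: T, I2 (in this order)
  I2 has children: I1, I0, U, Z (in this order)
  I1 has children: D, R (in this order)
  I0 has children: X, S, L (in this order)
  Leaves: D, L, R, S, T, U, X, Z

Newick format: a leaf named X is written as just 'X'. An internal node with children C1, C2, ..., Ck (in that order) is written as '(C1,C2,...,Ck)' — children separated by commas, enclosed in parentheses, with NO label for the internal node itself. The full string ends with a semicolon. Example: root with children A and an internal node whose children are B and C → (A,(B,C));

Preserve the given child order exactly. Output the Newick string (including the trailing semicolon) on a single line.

internal I3 with children ['T', 'I2']
  leaf 'T' → 'T'
  internal I2 with children ['I1', 'I0', 'U', 'Z']
    internal I1 with children ['D', 'R']
      leaf 'D' → 'D'
      leaf 'R' → 'R'
    → '(D,R)'
    internal I0 with children ['X', 'S', 'L']
      leaf 'X' → 'X'
      leaf 'S' → 'S'
      leaf 'L' → 'L'
    → '(X,S,L)'
    leaf 'U' → 'U'
    leaf 'Z' → 'Z'
  → '((D,R),(X,S,L),U,Z)'
→ '(T,((D,R),(X,S,L),U,Z))'
Final: (T,((D,R),(X,S,L),U,Z));

Answer: (T,((D,R),(X,S,L),U,Z));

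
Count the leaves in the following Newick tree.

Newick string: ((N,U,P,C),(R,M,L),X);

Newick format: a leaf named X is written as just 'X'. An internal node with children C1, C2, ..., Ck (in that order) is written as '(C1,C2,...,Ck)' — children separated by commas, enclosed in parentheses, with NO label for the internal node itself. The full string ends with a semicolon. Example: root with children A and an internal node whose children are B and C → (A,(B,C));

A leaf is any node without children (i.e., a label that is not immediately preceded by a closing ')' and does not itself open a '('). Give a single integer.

Newick: ((N,U,P,C),(R,M,L),X);
Scan left-to-right; a leaf is any maximal label run not followed by '(':
  pos 2: leaf 'N' → count = 1
  pos 4: leaf 'U' → count = 2
  pos 6: leaf 'P' → count = 3
  pos 8: leaf 'C' → count = 4
  pos 12: leaf 'R' → count = 5
  pos 14: leaf 'M' → count = 6
  pos 16: leaf 'L' → count = 7
  pos 19: leaf 'X' → count = 8
Total leaves: 8

Answer: 8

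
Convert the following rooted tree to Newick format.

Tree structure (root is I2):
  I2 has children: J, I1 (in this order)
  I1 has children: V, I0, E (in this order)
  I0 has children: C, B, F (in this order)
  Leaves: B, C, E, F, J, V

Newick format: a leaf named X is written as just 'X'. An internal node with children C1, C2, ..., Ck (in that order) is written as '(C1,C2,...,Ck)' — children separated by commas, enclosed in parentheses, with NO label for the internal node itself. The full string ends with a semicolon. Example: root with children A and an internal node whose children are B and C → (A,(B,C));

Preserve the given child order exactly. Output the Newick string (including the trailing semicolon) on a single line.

internal I2 with children ['J', 'I1']
  leaf 'J' → 'J'
  internal I1 with children ['V', 'I0', 'E']
    leaf 'V' → 'V'
    internal I0 with children ['C', 'B', 'F']
      leaf 'C' → 'C'
      leaf 'B' → 'B'
      leaf 'F' → 'F'
    → '(C,B,F)'
    leaf 'E' → 'E'
  → '(V,(C,B,F),E)'
→ '(J,(V,(C,B,F),E))'
Final: (J,(V,(C,B,F),E));

Answer: (J,(V,(C,B,F),E));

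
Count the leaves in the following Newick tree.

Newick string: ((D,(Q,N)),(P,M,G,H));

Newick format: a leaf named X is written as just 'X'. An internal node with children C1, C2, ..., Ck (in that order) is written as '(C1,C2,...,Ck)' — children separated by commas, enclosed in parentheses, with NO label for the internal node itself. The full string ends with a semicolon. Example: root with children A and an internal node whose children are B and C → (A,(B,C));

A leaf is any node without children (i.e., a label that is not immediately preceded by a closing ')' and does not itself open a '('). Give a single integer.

Newick: ((D,(Q,N)),(P,M,G,H));
Scan left-to-right; a leaf is any maximal label run not followed by '(':
  pos 2: leaf 'D' → count = 1
  pos 5: leaf 'Q' → count = 2
  pos 7: leaf 'N' → count = 3
  pos 12: leaf 'P' → count = 4
  pos 14: leaf 'M' → count = 5
  pos 16: leaf 'G' → count = 6
  pos 18: leaf 'H' → count = 7
Total leaves: 7

Answer: 7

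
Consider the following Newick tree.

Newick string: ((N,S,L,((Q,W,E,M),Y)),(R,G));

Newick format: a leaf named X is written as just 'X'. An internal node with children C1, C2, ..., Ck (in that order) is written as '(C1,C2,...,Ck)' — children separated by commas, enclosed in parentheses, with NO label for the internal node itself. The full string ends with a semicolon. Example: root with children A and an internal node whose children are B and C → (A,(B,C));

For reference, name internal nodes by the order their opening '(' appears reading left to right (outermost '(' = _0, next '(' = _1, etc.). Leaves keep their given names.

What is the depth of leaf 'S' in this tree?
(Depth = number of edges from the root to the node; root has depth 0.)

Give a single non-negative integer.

Answer: 2

Derivation:
Newick: ((N,S,L,((Q,W,E,M),Y)),(R,G));
Naming internals by '(' encounter order: outermost '(' = _0, next = _1, ...
Query node: S
Path from root: _0 -> _1 -> S
Depth of S: 2 (number of edges from root)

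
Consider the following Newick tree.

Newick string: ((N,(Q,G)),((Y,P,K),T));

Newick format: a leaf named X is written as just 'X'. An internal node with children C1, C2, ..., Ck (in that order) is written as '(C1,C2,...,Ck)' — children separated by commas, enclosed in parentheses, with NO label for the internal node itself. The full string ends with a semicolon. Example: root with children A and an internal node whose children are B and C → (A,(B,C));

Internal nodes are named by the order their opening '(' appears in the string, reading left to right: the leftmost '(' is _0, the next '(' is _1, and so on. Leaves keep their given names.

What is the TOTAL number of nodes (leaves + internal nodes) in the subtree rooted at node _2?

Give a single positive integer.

Newick: ((N,(Q,G)),((Y,P,K),T));
Locate _2: it is the '(' at position 4 (the 3rd '(' reading left to right).
Query: subtree rooted at _2
_2: subtree_size = 1 + 2
  Q: subtree_size = 1 + 0
  G: subtree_size = 1 + 0
Total subtree size of _2: 3

Answer: 3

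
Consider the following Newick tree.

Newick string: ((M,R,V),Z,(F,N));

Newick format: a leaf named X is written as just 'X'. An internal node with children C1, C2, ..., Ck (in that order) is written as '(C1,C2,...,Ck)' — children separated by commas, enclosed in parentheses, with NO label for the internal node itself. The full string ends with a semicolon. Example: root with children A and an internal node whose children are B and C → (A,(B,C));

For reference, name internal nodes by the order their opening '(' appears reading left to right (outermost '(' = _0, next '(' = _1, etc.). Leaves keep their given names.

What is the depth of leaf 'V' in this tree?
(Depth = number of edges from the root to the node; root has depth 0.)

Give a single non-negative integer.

Newick: ((M,R,V),Z,(F,N));
Naming internals by '(' encounter order: outermost '(' = _0, next = _1, ...
Query node: V
Path from root: _0 -> _1 -> V
Depth of V: 2 (number of edges from root)

Answer: 2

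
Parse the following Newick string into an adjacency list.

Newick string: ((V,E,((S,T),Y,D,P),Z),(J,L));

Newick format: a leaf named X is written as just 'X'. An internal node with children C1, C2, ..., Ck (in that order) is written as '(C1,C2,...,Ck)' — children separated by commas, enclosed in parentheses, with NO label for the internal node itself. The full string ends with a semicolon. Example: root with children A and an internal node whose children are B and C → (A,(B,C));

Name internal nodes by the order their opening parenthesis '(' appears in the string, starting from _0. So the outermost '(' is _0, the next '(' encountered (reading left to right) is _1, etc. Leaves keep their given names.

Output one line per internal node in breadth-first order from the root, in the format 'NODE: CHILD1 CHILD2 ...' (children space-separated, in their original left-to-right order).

Answer: _0: _1 _4
_1: V E _2 Z
_4: J L
_2: _3 Y D P
_3: S T

Derivation:
Input: ((V,E,((S,T),Y,D,P),Z),(J,L));
Scanning left-to-right, naming '(' by encounter order:
  pos 0: '(' -> open internal node _0 (depth 1)
  pos 1: '(' -> open internal node _1 (depth 2)
  pos 6: '(' -> open internal node _2 (depth 3)
  pos 7: '(' -> open internal node _3 (depth 4)
  pos 11: ')' -> close internal node _3 (now at depth 3)
  pos 18: ')' -> close internal node _2 (now at depth 2)
  pos 21: ')' -> close internal node _1 (now at depth 1)
  pos 23: '(' -> open internal node _4 (depth 2)
  pos 27: ')' -> close internal node _4 (now at depth 1)
  pos 28: ')' -> close internal node _0 (now at depth 0)
Total internal nodes: 5
BFS adjacency from root:
  _0: _1 _4
  _1: V E _2 Z
  _4: J L
  _2: _3 Y D P
  _3: S T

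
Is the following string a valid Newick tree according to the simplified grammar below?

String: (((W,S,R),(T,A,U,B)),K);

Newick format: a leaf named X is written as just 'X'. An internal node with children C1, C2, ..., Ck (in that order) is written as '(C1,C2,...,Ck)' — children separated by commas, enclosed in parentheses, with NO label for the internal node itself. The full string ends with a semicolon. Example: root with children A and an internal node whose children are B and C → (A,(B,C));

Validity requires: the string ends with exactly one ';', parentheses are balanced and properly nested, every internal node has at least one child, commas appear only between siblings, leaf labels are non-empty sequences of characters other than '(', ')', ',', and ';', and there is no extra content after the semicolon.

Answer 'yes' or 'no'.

Input: (((W,S,R),(T,A,U,B)),K);
Paren balance: 4 '(' vs 4 ')' OK
Ends with single ';': True
Full parse: OK
Valid: True

Answer: yes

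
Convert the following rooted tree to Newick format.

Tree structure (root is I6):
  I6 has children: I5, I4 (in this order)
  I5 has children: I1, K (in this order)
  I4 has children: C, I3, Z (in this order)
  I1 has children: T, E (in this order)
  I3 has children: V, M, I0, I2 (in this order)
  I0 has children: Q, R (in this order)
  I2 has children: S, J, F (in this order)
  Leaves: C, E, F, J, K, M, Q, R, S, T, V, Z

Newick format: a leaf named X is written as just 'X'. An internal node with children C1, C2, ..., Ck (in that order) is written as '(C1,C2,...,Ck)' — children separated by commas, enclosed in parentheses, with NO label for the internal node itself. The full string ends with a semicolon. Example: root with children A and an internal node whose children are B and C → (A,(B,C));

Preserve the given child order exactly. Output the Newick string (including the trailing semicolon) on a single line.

internal I6 with children ['I5', 'I4']
  internal I5 with children ['I1', 'K']
    internal I1 with children ['T', 'E']
      leaf 'T' → 'T'
      leaf 'E' → 'E'
    → '(T,E)'
    leaf 'K' → 'K'
  → '((T,E),K)'
  internal I4 with children ['C', 'I3', 'Z']
    leaf 'C' → 'C'
    internal I3 with children ['V', 'M', 'I0', 'I2']
      leaf 'V' → 'V'
      leaf 'M' → 'M'
      internal I0 with children ['Q', 'R']
        leaf 'Q' → 'Q'
        leaf 'R' → 'R'
      → '(Q,R)'
      internal I2 with children ['S', 'J', 'F']
        leaf 'S' → 'S'
        leaf 'J' → 'J'
        leaf 'F' → 'F'
      → '(S,J,F)'
    → '(V,M,(Q,R),(S,J,F))'
    leaf 'Z' → 'Z'
  → '(C,(V,M,(Q,R),(S,J,F)),Z)'
→ '(((T,E),K),(C,(V,M,(Q,R),(S,J,F)),Z))'
Final: (((T,E),K),(C,(V,M,(Q,R),(S,J,F)),Z));

Answer: (((T,E),K),(C,(V,M,(Q,R),(S,J,F)),Z));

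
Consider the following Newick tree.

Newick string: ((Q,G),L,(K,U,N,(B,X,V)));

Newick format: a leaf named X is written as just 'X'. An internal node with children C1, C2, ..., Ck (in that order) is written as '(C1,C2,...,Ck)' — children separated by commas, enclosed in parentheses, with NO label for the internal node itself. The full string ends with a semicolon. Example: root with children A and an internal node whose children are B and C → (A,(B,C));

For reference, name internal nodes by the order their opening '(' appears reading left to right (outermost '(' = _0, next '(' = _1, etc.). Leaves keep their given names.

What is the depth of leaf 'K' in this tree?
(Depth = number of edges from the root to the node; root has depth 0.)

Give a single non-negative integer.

Answer: 2

Derivation:
Newick: ((Q,G),L,(K,U,N,(B,X,V)));
Naming internals by '(' encounter order: outermost '(' = _0, next = _1, ...
Query node: K
Path from root: _0 -> _2 -> K
Depth of K: 2 (number of edges from root)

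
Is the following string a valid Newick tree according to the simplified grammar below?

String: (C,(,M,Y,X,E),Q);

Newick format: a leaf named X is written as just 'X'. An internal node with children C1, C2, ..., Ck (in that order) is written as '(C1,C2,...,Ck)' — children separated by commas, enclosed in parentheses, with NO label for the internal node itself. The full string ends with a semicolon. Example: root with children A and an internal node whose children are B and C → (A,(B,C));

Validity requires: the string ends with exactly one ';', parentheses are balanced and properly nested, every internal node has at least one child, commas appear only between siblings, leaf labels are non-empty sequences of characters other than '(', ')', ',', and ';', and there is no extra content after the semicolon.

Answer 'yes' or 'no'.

Input: (C,(,M,Y,X,E),Q);
Paren balance: 2 '(' vs 2 ')' OK
Ends with single ';': True
Full parse: FAILS (empty leaf label at pos 4)
Valid: False

Answer: no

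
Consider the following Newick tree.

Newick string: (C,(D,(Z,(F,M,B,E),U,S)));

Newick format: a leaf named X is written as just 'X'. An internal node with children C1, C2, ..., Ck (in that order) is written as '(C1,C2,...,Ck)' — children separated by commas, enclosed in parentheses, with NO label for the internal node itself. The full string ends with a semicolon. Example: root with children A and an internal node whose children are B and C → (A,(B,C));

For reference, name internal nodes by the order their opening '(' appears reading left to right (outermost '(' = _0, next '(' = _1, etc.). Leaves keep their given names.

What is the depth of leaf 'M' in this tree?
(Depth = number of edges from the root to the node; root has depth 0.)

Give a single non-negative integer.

Newick: (C,(D,(Z,(F,M,B,E),U,S)));
Naming internals by '(' encounter order: outermost '(' = _0, next = _1, ...
Query node: M
Path from root: _0 -> _1 -> _2 -> _3 -> M
Depth of M: 4 (number of edges from root)

Answer: 4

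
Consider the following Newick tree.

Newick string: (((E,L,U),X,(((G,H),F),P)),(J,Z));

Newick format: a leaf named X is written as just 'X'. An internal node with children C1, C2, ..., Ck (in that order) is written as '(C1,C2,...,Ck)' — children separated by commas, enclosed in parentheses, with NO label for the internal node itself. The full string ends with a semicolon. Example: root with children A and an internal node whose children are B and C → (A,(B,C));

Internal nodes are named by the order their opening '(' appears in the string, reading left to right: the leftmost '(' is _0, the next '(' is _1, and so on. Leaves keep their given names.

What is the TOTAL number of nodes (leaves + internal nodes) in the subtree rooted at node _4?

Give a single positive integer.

Answer: 5

Derivation:
Newick: (((E,L,U),X,(((G,H),F),P)),(J,Z));
Locate _4: it is the '(' at position 13 (the 5th '(' reading left to right).
Query: subtree rooted at _4
_4: subtree_size = 1 + 4
  _5: subtree_size = 1 + 2
    G: subtree_size = 1 + 0
    H: subtree_size = 1 + 0
  F: subtree_size = 1 + 0
Total subtree size of _4: 5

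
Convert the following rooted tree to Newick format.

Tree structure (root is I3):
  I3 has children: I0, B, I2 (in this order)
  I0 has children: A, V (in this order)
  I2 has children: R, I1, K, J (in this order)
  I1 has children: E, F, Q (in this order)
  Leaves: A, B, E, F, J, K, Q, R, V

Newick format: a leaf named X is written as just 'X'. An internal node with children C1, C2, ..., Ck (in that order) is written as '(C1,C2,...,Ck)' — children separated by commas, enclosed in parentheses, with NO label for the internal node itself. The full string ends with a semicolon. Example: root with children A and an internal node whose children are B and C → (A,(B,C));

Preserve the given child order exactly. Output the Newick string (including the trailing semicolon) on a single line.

internal I3 with children ['I0', 'B', 'I2']
  internal I0 with children ['A', 'V']
    leaf 'A' → 'A'
    leaf 'V' → 'V'
  → '(A,V)'
  leaf 'B' → 'B'
  internal I2 with children ['R', 'I1', 'K', 'J']
    leaf 'R' → 'R'
    internal I1 with children ['E', 'F', 'Q']
      leaf 'E' → 'E'
      leaf 'F' → 'F'
      leaf 'Q' → 'Q'
    → '(E,F,Q)'
    leaf 'K' → 'K'
    leaf 'J' → 'J'
  → '(R,(E,F,Q),K,J)'
→ '((A,V),B,(R,(E,F,Q),K,J))'
Final: ((A,V),B,(R,(E,F,Q),K,J));

Answer: ((A,V),B,(R,(E,F,Q),K,J));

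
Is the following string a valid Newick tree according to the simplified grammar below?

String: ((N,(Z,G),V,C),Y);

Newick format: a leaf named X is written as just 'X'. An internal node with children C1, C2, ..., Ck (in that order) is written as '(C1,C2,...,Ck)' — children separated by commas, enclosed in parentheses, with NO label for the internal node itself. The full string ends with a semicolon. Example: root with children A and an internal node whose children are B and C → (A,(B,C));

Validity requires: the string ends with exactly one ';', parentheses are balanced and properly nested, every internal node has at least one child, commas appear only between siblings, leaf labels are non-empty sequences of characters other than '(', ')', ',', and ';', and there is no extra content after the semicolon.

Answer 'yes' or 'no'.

Answer: yes

Derivation:
Input: ((N,(Z,G),V,C),Y);
Paren balance: 3 '(' vs 3 ')' OK
Ends with single ';': True
Full parse: OK
Valid: True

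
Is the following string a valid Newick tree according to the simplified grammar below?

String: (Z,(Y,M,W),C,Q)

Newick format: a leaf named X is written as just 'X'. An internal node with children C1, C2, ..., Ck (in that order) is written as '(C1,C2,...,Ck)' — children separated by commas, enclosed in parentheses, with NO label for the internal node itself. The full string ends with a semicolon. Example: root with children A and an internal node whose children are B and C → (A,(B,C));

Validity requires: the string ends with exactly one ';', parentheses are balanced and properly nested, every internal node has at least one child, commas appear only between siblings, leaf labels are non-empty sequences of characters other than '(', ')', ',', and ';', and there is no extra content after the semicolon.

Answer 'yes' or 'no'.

Input: (Z,(Y,M,W),C,Q)
Paren balance: 2 '(' vs 2 ')' OK
Ends with single ';': False
Full parse: FAILS (must end with ;)
Valid: False

Answer: no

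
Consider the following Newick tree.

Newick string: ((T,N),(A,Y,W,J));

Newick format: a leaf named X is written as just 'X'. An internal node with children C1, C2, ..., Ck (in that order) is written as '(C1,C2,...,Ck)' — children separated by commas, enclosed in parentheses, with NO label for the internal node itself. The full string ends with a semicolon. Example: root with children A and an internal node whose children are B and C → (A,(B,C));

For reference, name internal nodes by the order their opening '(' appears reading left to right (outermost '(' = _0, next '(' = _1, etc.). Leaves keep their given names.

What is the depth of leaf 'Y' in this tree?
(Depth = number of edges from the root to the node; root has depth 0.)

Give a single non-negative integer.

Newick: ((T,N),(A,Y,W,J));
Naming internals by '(' encounter order: outermost '(' = _0, next = _1, ...
Query node: Y
Path from root: _0 -> _2 -> Y
Depth of Y: 2 (number of edges from root)

Answer: 2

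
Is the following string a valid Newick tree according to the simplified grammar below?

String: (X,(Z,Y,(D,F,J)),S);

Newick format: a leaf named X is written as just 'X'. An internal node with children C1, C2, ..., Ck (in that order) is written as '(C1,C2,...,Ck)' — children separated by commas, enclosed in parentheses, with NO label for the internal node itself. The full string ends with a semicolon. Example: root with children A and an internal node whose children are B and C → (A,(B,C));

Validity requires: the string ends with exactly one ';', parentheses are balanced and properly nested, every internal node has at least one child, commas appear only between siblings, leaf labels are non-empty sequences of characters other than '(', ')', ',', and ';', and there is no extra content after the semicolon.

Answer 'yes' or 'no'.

Answer: yes

Derivation:
Input: (X,(Z,Y,(D,F,J)),S);
Paren balance: 3 '(' vs 3 ')' OK
Ends with single ';': True
Full parse: OK
Valid: True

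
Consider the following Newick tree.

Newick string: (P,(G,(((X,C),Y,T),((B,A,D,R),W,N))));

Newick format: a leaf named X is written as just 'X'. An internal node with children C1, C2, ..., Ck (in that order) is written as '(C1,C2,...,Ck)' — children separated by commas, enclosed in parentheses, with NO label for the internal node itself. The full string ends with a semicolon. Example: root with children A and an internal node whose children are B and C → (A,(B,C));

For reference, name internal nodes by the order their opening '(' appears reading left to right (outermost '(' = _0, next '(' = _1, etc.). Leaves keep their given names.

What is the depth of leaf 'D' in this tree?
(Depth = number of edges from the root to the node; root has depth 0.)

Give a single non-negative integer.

Answer: 5

Derivation:
Newick: (P,(G,(((X,C),Y,T),((B,A,D,R),W,N))));
Naming internals by '(' encounter order: outermost '(' = _0, next = _1, ...
Query node: D
Path from root: _0 -> _1 -> _2 -> _5 -> _6 -> D
Depth of D: 5 (number of edges from root)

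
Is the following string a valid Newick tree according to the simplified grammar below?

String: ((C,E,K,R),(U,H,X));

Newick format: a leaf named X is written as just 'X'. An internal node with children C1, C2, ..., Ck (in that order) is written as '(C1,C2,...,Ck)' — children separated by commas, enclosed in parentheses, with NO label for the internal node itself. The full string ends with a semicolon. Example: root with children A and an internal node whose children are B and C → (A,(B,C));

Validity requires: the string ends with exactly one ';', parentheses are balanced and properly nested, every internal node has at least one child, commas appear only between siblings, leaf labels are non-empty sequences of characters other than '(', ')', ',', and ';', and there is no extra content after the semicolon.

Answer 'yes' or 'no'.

Input: ((C,E,K,R),(U,H,X));
Paren balance: 3 '(' vs 3 ')' OK
Ends with single ';': True
Full parse: OK
Valid: True

Answer: yes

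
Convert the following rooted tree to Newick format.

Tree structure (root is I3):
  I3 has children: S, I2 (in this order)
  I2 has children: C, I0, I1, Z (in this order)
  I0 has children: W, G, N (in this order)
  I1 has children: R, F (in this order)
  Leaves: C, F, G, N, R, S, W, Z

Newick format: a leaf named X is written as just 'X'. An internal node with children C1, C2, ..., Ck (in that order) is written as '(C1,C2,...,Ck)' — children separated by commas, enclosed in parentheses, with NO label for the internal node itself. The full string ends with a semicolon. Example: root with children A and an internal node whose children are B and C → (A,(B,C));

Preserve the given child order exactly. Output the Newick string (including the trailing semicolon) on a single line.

internal I3 with children ['S', 'I2']
  leaf 'S' → 'S'
  internal I2 with children ['C', 'I0', 'I1', 'Z']
    leaf 'C' → 'C'
    internal I0 with children ['W', 'G', 'N']
      leaf 'W' → 'W'
      leaf 'G' → 'G'
      leaf 'N' → 'N'
    → '(W,G,N)'
    internal I1 with children ['R', 'F']
      leaf 'R' → 'R'
      leaf 'F' → 'F'
    → '(R,F)'
    leaf 'Z' → 'Z'
  → '(C,(W,G,N),(R,F),Z)'
→ '(S,(C,(W,G,N),(R,F),Z))'
Final: (S,(C,(W,G,N),(R,F),Z));

Answer: (S,(C,(W,G,N),(R,F),Z));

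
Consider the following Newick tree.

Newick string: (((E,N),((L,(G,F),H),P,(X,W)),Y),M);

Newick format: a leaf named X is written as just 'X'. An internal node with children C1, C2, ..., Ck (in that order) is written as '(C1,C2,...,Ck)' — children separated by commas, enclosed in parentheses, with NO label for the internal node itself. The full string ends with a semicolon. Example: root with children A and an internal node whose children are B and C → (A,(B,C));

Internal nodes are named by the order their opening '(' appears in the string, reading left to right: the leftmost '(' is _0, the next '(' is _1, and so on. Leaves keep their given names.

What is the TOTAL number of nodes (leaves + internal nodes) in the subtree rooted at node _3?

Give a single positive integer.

Answer: 11

Derivation:
Newick: (((E,N),((L,(G,F),H),P,(X,W)),Y),M);
Locate _3: it is the '(' at position 8 (the 4th '(' reading left to right).
Query: subtree rooted at _3
_3: subtree_size = 1 + 10
  _4: subtree_size = 1 + 5
    L: subtree_size = 1 + 0
    _5: subtree_size = 1 + 2
      G: subtree_size = 1 + 0
      F: subtree_size = 1 + 0
    H: subtree_size = 1 + 0
  P: subtree_size = 1 + 0
  _6: subtree_size = 1 + 2
    X: subtree_size = 1 + 0
    W: subtree_size = 1 + 0
Total subtree size of _3: 11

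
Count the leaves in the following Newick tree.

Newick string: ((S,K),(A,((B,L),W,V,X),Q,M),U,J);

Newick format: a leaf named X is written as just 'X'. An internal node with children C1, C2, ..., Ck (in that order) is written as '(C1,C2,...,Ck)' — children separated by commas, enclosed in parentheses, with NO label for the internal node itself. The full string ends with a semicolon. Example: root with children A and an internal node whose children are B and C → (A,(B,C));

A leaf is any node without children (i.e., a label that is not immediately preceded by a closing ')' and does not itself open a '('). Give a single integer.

Newick: ((S,K),(A,((B,L),W,V,X),Q,M),U,J);
Scan left-to-right; a leaf is any maximal label run not followed by '(':
  pos 2: leaf 'S' → count = 1
  pos 4: leaf 'K' → count = 2
  pos 8: leaf 'A' → count = 3
  pos 12: leaf 'B' → count = 4
  pos 14: leaf 'L' → count = 5
  pos 17: leaf 'W' → count = 6
  pos 19: leaf 'V' → count = 7
  pos 21: leaf 'X' → count = 8
  pos 24: leaf 'Q' → count = 9
  pos 26: leaf 'M' → count = 10
  pos 29: leaf 'U' → count = 11
  pos 31: leaf 'J' → count = 12
Total leaves: 12

Answer: 12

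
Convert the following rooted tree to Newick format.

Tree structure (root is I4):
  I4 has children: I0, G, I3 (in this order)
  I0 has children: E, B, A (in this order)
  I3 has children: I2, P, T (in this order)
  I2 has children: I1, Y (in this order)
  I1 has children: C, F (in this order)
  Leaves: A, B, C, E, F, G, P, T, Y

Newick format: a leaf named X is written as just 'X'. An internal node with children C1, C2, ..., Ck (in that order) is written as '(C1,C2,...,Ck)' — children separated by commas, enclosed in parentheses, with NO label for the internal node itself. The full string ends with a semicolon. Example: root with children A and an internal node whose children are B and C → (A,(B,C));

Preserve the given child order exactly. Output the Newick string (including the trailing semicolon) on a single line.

internal I4 with children ['I0', 'G', 'I3']
  internal I0 with children ['E', 'B', 'A']
    leaf 'E' → 'E'
    leaf 'B' → 'B'
    leaf 'A' → 'A'
  → '(E,B,A)'
  leaf 'G' → 'G'
  internal I3 with children ['I2', 'P', 'T']
    internal I2 with children ['I1', 'Y']
      internal I1 with children ['C', 'F']
        leaf 'C' → 'C'
        leaf 'F' → 'F'
      → '(C,F)'
      leaf 'Y' → 'Y'
    → '((C,F),Y)'
    leaf 'P' → 'P'
    leaf 'T' → 'T'
  → '(((C,F),Y),P,T)'
→ '((E,B,A),G,(((C,F),Y),P,T))'
Final: ((E,B,A),G,(((C,F),Y),P,T));

Answer: ((E,B,A),G,(((C,F),Y),P,T));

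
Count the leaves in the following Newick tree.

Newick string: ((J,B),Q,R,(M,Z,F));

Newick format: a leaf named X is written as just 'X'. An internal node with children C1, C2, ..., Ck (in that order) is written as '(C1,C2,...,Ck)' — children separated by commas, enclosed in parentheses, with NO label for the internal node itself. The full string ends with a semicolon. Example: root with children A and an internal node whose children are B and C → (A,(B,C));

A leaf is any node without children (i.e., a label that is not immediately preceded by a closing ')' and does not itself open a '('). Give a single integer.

Newick: ((J,B),Q,R,(M,Z,F));
Scan left-to-right; a leaf is any maximal label run not followed by '(':
  pos 2: leaf 'J' → count = 1
  pos 4: leaf 'B' → count = 2
  pos 7: leaf 'Q' → count = 3
  pos 9: leaf 'R' → count = 4
  pos 12: leaf 'M' → count = 5
  pos 14: leaf 'Z' → count = 6
  pos 16: leaf 'F' → count = 7
Total leaves: 7

Answer: 7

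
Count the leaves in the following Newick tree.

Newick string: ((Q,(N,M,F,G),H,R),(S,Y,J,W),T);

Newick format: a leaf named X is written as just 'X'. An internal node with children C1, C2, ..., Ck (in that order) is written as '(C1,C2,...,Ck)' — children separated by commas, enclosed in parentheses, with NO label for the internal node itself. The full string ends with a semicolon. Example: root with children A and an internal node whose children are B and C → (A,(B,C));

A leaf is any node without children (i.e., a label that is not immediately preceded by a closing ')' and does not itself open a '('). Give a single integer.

Newick: ((Q,(N,M,F,G),H,R),(S,Y,J,W),T);
Scan left-to-right; a leaf is any maximal label run not followed by '(':
  pos 2: leaf 'Q' → count = 1
  pos 5: leaf 'N' → count = 2
  pos 7: leaf 'M' → count = 3
  pos 9: leaf 'F' → count = 4
  pos 11: leaf 'G' → count = 5
  pos 14: leaf 'H' → count = 6
  pos 16: leaf 'R' → count = 7
  pos 20: leaf 'S' → count = 8
  pos 22: leaf 'Y' → count = 9
  pos 24: leaf 'J' → count = 10
  pos 26: leaf 'W' → count = 11
  pos 29: leaf 'T' → count = 12
Total leaves: 12

Answer: 12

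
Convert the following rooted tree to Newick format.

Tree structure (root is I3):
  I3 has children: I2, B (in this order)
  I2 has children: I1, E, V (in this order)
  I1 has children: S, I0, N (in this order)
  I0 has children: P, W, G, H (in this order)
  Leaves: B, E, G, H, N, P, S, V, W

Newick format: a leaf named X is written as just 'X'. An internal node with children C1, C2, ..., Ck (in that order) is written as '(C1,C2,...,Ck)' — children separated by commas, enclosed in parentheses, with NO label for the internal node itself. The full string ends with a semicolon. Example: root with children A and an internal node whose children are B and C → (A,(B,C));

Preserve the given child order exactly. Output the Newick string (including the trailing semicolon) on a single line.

internal I3 with children ['I2', 'B']
  internal I2 with children ['I1', 'E', 'V']
    internal I1 with children ['S', 'I0', 'N']
      leaf 'S' → 'S'
      internal I0 with children ['P', 'W', 'G', 'H']
        leaf 'P' → 'P'
        leaf 'W' → 'W'
        leaf 'G' → 'G'
        leaf 'H' → 'H'
      → '(P,W,G,H)'
      leaf 'N' → 'N'
    → '(S,(P,W,G,H),N)'
    leaf 'E' → 'E'
    leaf 'V' → 'V'
  → '((S,(P,W,G,H),N),E,V)'
  leaf 'B' → 'B'
→ '(((S,(P,W,G,H),N),E,V),B)'
Final: (((S,(P,W,G,H),N),E,V),B);

Answer: (((S,(P,W,G,H),N),E,V),B);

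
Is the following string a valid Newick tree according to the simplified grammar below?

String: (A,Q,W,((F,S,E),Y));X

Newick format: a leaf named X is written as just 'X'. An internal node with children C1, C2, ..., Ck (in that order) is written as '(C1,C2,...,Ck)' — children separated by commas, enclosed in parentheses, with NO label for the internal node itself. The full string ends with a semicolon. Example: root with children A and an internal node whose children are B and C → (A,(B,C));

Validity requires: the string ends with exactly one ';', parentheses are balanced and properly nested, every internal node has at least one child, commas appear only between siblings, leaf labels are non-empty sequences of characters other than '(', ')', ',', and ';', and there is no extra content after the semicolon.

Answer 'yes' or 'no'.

Answer: no

Derivation:
Input: (A,Q,W,((F,S,E),Y));X
Paren balance: 3 '(' vs 3 ')' OK
Ends with single ';': False
Full parse: FAILS (must end with ;)
Valid: False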